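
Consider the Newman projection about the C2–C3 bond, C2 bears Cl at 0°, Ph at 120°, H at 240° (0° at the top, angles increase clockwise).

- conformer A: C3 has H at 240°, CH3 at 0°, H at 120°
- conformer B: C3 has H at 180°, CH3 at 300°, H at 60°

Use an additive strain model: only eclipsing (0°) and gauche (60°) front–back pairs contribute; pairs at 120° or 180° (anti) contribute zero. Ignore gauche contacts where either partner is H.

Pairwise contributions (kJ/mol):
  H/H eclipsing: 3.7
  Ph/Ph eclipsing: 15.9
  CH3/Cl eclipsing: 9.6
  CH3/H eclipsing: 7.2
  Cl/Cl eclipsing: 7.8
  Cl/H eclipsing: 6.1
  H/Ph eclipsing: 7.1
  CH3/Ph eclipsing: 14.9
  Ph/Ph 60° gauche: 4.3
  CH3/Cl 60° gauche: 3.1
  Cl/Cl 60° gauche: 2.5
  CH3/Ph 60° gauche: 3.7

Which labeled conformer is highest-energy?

A (eclipsed): Cl–CH3 eclipsed, Ph–H eclipsed, H–H eclipsed; 9.6 + 7.1 + 3.7 = 20.4 kJ/mol.
B (staggered): Cl–CH3 gauche; 3.1 = 3.1 kJ/mol.
A has the highest total (20.4 kJ/mol).

A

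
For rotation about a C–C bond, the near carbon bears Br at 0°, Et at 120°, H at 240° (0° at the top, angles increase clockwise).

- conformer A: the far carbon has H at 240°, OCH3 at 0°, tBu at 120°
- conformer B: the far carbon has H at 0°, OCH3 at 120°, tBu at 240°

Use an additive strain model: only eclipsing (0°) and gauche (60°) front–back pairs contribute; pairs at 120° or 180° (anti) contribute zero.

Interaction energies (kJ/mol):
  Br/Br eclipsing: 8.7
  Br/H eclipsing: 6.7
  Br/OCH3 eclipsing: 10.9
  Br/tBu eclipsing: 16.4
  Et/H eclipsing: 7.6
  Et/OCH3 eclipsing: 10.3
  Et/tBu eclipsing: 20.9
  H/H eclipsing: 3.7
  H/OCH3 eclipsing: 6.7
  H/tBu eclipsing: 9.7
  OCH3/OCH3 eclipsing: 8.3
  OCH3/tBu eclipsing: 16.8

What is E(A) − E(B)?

+8.8 kJ/mol

A (eclipsed): Br–OCH3 eclipsed, Et–tBu eclipsed, H–H eclipsed; 10.9 + 20.9 + 3.7 = 35.5 kJ/mol.
B (eclipsed): Br–H eclipsed, Et–OCH3 eclipsed, H–tBu eclipsed; 6.7 + 10.3 + 9.7 = 26.7 kJ/mol.
E(A) − E(B) = 35.5 − 26.7 = +8.8 kJ/mol.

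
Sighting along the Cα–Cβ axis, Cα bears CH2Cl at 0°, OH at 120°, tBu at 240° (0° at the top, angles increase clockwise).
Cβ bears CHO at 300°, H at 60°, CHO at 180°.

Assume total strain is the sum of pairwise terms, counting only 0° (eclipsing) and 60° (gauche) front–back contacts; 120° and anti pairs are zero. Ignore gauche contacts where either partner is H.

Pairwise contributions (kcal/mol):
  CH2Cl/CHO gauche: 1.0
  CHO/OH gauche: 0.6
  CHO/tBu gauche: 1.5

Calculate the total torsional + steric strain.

This conformer is staggered. CH2Cl at 0° is gauche with CHO at 300° (1.0); OH at 120° is gauche with CHO at 180° (0.6); tBu at 240° is gauche with CHO at 300° (1.5); tBu at 240° is gauche with CHO at 180° (1.5). Total 4.6 kcal/mol.

4.6 kcal/mol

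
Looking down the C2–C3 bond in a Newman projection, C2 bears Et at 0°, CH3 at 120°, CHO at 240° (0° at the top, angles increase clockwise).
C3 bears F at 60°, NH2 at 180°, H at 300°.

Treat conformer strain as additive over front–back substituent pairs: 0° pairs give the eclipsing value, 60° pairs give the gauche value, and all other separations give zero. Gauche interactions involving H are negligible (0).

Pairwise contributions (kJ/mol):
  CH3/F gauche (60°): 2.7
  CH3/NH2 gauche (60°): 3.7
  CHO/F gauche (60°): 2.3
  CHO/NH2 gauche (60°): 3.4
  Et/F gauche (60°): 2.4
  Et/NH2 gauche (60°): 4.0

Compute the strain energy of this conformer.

12.2 kJ/mol

This conformer (staggered): Et(0°)/F(60°) gauche 2.4; CH3(120°)/F(60°) gauche 2.7; CH3(120°)/NH2(180°) gauche 3.7; CHO(240°)/NH2(180°) gauche 3.4 → 12.2 kJ/mol.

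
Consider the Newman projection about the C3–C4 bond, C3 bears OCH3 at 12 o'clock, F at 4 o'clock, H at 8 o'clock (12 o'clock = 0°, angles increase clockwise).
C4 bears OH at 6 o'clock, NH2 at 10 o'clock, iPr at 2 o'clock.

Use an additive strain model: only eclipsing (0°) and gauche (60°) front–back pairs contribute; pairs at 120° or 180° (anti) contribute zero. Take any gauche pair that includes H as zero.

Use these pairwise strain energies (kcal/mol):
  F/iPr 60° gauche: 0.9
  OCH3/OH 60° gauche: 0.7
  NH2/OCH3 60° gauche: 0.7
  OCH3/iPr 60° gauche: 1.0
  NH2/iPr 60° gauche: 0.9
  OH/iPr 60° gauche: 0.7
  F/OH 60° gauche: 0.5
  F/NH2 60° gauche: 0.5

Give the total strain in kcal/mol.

3.1 kcal/mol

This conformer (staggered): OCH3(0°)/NH2(300°) gauche 0.7; OCH3(0°)/iPr(60°) gauche 1.0; F(120°)/OH(180°) gauche 0.5; F(120°)/iPr(60°) gauche 0.9 → 3.1 kcal/mol.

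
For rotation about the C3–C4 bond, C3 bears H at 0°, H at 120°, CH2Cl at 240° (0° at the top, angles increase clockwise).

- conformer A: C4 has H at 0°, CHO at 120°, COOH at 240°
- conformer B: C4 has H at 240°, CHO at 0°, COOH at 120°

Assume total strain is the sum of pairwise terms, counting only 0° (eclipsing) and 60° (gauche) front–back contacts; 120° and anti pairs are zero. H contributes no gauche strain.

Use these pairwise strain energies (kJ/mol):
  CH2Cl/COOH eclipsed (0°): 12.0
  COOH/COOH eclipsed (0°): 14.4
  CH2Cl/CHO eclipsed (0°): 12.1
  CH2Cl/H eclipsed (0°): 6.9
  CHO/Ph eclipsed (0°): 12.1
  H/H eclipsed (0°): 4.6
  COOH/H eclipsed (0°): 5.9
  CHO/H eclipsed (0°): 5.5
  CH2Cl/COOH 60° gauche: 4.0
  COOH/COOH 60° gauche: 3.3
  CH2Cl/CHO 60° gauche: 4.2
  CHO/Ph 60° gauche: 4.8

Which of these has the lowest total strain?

A is eclipsed. H at 0° is eclipsed with H at 0° (4.6); H at 120° is eclipsed with CHO at 120° (5.5); CH2Cl at 240° is eclipsed with COOH at 240° (12.0). Total 22.1 kJ/mol.
B is eclipsed. H at 0° is eclipsed with CHO at 0° (5.5); H at 120° is eclipsed with COOH at 120° (5.9); CH2Cl at 240° is eclipsed with H at 240° (6.9). Total 18.3 kJ/mol.
B has the lowest total (18.3 kJ/mol).

B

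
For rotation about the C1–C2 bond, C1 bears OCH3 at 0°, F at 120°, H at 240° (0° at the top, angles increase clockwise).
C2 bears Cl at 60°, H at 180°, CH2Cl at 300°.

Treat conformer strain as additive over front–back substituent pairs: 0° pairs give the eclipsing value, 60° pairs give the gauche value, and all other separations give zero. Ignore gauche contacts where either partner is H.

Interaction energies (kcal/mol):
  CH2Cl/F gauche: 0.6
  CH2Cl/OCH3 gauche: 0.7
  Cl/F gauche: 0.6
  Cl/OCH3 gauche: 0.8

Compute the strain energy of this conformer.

This conformer is staggered. OCH3 at 0° is gauche with Cl at 60° (0.8); OCH3 at 0° is gauche with CH2Cl at 300° (0.7); F at 120° is gauche with Cl at 60° (0.6). Total 2.1 kcal/mol.

2.1 kcal/mol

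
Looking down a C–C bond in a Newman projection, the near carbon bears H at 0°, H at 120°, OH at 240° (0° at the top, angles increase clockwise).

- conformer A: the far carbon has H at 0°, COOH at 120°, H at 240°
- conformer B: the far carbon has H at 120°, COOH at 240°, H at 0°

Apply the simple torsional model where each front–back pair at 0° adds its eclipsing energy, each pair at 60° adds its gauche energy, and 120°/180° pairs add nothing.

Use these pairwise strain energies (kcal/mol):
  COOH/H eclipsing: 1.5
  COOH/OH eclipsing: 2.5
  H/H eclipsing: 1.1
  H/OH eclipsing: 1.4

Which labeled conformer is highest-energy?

B

A (eclipsed): H–H eclipsed, H–COOH eclipsed, OH–H eclipsed; 1.1 + 1.5 + 1.4 = 4.0 kcal/mol.
B (eclipsed): H–H eclipsed, H–H eclipsed, OH–COOH eclipsed; 1.1 + 1.1 + 2.5 = 4.7 kcal/mol.
B has the highest total (4.7 kcal/mol).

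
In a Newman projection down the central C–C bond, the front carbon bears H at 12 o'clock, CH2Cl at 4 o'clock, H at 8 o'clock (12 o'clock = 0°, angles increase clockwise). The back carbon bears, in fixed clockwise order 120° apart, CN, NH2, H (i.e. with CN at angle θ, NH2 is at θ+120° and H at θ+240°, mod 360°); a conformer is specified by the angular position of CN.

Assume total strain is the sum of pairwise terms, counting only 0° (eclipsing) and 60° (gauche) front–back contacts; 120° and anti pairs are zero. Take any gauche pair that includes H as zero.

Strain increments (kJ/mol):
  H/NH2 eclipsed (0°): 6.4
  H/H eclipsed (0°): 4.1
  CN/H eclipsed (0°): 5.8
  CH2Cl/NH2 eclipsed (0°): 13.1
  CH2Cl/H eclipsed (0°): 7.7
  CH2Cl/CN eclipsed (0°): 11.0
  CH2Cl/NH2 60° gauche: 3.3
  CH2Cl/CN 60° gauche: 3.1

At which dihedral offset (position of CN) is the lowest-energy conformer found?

CN at 0° (eclipsed): H–CN eclipsed, CH2Cl–NH2 eclipsed, H–H eclipsed; 5.8 + 13.1 + 4.1 = 23.0 kJ/mol.
CN at 60° (staggered): CH2Cl–CN gauche, CH2Cl–NH2 gauche; 3.1 + 3.3 = 6.4 kJ/mol.
CN at 120° (eclipsed): H–H eclipsed, CH2Cl–CN eclipsed, H–NH2 eclipsed; 4.1 + 11.0 + 6.4 = 21.5 kJ/mol.
CN at 180° (staggered): CH2Cl–CN gauche; 3.1 = 3.1 kJ/mol.
CN at 240° (eclipsed): H–NH2 eclipsed, CH2Cl–H eclipsed, H–CN eclipsed; 6.4 + 7.7 + 5.8 = 19.9 kJ/mol.
CN at 300° (staggered): CH2Cl–NH2 gauche; 3.3 = 3.3 kJ/mol.
The minimum (3.1 kJ/mol) occurs with CN at 180°.

180°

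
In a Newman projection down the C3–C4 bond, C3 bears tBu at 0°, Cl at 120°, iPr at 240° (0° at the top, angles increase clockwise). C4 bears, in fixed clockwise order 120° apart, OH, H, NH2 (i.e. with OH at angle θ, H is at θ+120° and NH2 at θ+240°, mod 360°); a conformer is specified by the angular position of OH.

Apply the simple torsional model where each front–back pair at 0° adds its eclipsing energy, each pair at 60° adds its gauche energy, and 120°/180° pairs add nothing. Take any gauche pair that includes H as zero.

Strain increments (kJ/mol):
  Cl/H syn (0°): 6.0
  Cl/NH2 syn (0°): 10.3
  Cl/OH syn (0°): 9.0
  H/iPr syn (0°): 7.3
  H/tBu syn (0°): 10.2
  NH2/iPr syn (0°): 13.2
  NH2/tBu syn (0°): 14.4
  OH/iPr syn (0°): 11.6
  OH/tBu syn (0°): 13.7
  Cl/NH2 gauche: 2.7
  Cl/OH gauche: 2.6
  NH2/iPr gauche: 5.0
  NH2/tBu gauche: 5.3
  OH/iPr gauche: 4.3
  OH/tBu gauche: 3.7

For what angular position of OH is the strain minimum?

OH at 0° (eclipsed): tBu(0°)/OH(0°) eclipsed 13.7; Cl(120°)/H(120°) eclipsed 6.0; iPr(240°)/NH2(240°) eclipsed 13.2 → 32.9 kJ/mol.
OH at 60° (staggered): tBu(0°)/OH(60°) gauche 3.7; tBu(0°)/NH2(300°) gauche 5.3; Cl(120°)/OH(60°) gauche 2.6; iPr(240°)/NH2(300°) gauche 5.0 → 16.6 kJ/mol.
OH at 120° (eclipsed): tBu(0°)/NH2(0°) eclipsed 14.4; Cl(120°)/OH(120°) eclipsed 9.0; iPr(240°)/H(240°) eclipsed 7.3 → 30.7 kJ/mol.
OH at 180° (staggered): tBu(0°)/NH2(60°) gauche 5.3; Cl(120°)/OH(180°) gauche 2.6; Cl(120°)/NH2(60°) gauche 2.7; iPr(240°)/OH(180°) gauche 4.3 → 14.9 kJ/mol.
OH at 240° (eclipsed): tBu(0°)/H(0°) eclipsed 10.2; Cl(120°)/NH2(120°) eclipsed 10.3; iPr(240°)/OH(240°) eclipsed 11.6 → 32.1 kJ/mol.
OH at 300° (staggered): tBu(0°)/OH(300°) gauche 3.7; Cl(120°)/NH2(180°) gauche 2.7; iPr(240°)/OH(300°) gauche 4.3; iPr(240°)/NH2(180°) gauche 5.0 → 15.7 kJ/mol.
The minimum (14.9 kJ/mol) occurs with OH at 180°.

180°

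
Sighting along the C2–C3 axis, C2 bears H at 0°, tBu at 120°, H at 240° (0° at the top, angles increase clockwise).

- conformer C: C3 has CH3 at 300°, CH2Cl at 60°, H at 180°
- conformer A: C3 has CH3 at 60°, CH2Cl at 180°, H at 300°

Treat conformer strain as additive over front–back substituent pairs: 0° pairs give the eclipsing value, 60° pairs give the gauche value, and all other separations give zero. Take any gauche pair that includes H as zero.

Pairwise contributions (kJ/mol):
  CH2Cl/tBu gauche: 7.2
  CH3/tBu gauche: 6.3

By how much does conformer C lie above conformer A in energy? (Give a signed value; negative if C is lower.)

C (staggered): tBu–CH2Cl gauche; 7.2 = 7.2 kJ/mol.
A (staggered): tBu–CH3 gauche, tBu–CH2Cl gauche; 6.3 + 7.2 = 13.5 kJ/mol.
E(C) − E(A) = 7.2 − 13.5 = -6.3 kJ/mol.

-6.3 kJ/mol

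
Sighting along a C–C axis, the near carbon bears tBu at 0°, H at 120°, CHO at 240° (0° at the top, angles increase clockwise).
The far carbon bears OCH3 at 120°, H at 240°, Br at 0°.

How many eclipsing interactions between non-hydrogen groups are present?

1

Non-H eclipsing pairs: tBu(0°)/Br(0°) — 1 interaction.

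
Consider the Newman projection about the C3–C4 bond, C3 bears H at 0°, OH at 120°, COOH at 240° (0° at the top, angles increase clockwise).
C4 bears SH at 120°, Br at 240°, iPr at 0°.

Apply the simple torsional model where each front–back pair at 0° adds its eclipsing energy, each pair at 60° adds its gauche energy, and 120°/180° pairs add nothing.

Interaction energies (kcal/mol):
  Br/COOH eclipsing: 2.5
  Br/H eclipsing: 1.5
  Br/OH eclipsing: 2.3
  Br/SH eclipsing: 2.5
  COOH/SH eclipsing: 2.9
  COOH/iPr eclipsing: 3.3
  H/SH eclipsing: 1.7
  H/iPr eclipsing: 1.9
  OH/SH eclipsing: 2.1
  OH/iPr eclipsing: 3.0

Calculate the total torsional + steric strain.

6.5 kcal/mol

This conformer is eclipsed. H at 0° is eclipsed with iPr at 0° (1.9); OH at 120° is eclipsed with SH at 120° (2.1); COOH at 240° is eclipsed with Br at 240° (2.5). Total 6.5 kcal/mol.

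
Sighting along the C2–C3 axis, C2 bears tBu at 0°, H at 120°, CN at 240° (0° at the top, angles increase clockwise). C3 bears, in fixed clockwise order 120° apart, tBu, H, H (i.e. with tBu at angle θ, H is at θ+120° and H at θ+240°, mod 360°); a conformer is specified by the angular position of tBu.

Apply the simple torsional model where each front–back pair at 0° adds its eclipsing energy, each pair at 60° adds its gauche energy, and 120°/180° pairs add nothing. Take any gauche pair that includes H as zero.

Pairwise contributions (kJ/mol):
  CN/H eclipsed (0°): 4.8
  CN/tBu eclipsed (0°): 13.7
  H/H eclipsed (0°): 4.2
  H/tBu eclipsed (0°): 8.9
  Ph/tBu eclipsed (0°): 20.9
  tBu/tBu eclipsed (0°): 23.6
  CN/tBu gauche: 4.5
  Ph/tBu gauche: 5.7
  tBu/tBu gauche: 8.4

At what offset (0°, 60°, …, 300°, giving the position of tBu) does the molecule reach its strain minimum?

tBu at 0° (eclipsed): tBu–tBu eclipsed, H–H eclipsed, CN–H eclipsed; 23.6 + 4.2 + 4.8 = 32.6 kJ/mol.
tBu at 60° (staggered): tBu–tBu gauche; 8.4 = 8.4 kJ/mol.
tBu at 120° (eclipsed): tBu–H eclipsed, H–tBu eclipsed, CN–H eclipsed; 8.9 + 8.9 + 4.8 = 22.6 kJ/mol.
tBu at 180° (staggered): CN–tBu gauche; 4.5 = 4.5 kJ/mol.
tBu at 240° (eclipsed): tBu–H eclipsed, H–H eclipsed, CN–tBu eclipsed; 8.9 + 4.2 + 13.7 = 26.8 kJ/mol.
tBu at 300° (staggered): tBu–tBu gauche, CN–tBu gauche; 8.4 + 4.5 = 12.9 kJ/mol.
The minimum (4.5 kJ/mol) occurs with tBu at 180°.

180°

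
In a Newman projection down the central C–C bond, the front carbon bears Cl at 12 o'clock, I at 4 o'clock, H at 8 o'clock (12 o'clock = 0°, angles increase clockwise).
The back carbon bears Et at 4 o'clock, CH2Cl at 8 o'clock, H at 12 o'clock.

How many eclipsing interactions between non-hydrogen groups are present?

1

Non-H eclipsing pairs: I(120°)/Et(120°) — 1 interaction.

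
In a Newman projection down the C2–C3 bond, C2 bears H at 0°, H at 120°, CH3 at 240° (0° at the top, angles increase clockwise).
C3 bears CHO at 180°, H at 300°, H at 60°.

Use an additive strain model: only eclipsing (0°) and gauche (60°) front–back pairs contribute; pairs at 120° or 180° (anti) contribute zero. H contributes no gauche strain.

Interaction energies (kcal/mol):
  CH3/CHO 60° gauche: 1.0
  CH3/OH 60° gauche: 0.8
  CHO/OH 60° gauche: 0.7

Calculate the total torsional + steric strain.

This conformer (staggered): CH3–CHO gauche; 1.0 = 1.0 kcal/mol.

1.0 kcal/mol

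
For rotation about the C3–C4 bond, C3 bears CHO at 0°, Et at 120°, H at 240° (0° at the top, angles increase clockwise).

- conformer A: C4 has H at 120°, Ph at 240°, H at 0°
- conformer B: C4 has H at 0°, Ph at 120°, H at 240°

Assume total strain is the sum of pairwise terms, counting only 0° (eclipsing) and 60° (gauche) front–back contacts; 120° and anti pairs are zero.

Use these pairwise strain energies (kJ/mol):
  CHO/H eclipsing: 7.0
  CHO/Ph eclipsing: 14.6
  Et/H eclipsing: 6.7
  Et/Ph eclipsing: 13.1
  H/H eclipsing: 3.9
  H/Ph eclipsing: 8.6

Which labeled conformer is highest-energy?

A (eclipsed): CHO–H eclipsed, Et–H eclipsed, H–Ph eclipsed; 7.0 + 6.7 + 8.6 = 22.3 kJ/mol.
B (eclipsed): CHO–H eclipsed, Et–Ph eclipsed, H–H eclipsed; 7.0 + 13.1 + 3.9 = 24.0 kJ/mol.
B has the highest total (24.0 kJ/mol).

B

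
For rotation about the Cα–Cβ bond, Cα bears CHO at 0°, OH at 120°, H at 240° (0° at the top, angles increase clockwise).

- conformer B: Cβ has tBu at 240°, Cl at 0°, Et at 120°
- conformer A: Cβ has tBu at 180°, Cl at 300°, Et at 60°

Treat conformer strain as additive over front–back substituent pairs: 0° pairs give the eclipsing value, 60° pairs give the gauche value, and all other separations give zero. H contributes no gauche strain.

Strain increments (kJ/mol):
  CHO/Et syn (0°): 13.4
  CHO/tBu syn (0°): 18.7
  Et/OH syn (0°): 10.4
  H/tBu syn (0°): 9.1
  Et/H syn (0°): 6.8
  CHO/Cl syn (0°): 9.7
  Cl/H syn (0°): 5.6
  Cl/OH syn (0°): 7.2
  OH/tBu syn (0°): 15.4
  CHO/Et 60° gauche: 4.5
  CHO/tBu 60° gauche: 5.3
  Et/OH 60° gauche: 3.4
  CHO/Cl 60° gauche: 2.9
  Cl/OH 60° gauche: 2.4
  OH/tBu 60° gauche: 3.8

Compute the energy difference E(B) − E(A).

+14.6 kJ/mol

B (eclipsed): CHO(0°)/Cl(0°) eclipsed 9.7; OH(120°)/Et(120°) eclipsed 10.4; H(240°)/tBu(240°) eclipsed 9.1 → 29.2 kJ/mol.
A (staggered): CHO(0°)/Cl(300°) gauche 2.9; CHO(0°)/Et(60°) gauche 4.5; OH(120°)/tBu(180°) gauche 3.8; OH(120°)/Et(60°) gauche 3.4 → 14.6 kJ/mol.
E(B) − E(A) = 29.2 − 14.6 = +14.6 kJ/mol.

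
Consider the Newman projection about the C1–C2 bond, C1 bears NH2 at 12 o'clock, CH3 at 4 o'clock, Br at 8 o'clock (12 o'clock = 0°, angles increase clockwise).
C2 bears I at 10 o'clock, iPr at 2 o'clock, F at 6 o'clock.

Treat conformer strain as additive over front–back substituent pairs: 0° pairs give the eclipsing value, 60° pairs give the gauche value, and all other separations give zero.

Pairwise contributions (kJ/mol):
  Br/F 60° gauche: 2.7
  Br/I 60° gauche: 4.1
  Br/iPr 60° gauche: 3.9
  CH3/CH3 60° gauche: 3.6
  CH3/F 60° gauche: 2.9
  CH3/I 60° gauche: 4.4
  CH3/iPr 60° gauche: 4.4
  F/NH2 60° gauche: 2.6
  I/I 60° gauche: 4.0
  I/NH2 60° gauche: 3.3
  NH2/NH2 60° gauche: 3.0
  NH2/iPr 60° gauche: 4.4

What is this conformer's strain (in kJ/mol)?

21.8 kJ/mol

This conformer (staggered): NH2(0°)/I(300°) gauche 3.3; NH2(0°)/iPr(60°) gauche 4.4; CH3(120°)/iPr(60°) gauche 4.4; CH3(120°)/F(180°) gauche 2.9; Br(240°)/I(300°) gauche 4.1; Br(240°)/F(180°) gauche 2.7 → 21.8 kJ/mol.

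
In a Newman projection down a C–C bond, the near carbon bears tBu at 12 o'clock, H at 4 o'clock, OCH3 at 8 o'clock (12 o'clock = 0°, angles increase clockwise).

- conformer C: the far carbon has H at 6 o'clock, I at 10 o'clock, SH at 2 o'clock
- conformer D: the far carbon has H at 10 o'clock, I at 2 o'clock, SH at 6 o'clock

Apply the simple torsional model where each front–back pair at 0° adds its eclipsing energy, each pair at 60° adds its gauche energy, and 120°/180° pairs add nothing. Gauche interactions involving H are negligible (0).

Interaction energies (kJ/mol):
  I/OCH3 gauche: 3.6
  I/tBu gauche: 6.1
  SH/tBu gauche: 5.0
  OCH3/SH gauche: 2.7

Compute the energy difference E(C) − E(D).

+5.9 kJ/mol

C (staggered): tBu–I gauche, tBu–SH gauche, OCH3–I gauche; 6.1 + 5.0 + 3.6 = 14.7 kJ/mol.
D (staggered): tBu–I gauche, OCH3–SH gauche; 6.1 + 2.7 = 8.8 kJ/mol.
E(C) − E(D) = 14.7 − 8.8 = +5.9 kJ/mol.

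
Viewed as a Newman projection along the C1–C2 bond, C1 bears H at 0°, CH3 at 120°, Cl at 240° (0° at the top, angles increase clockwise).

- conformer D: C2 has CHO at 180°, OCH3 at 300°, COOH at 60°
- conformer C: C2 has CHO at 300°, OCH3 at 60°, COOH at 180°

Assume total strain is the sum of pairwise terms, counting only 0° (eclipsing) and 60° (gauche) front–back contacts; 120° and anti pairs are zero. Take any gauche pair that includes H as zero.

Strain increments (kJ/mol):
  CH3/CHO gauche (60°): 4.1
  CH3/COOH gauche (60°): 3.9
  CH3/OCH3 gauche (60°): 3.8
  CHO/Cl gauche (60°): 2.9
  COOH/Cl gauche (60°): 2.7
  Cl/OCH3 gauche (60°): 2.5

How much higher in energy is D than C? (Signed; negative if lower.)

+0.1 kJ/mol

D is staggered. CH3 at 120° is gauche with CHO at 180° (4.1); CH3 at 120° is gauche with COOH at 60° (3.9); Cl at 240° is gauche with CHO at 180° (2.9); Cl at 240° is gauche with OCH3 at 300° (2.5). Total 13.4 kJ/mol.
C is staggered. CH3 at 120° is gauche with OCH3 at 60° (3.8); CH3 at 120° is gauche with COOH at 180° (3.9); Cl at 240° is gauche with CHO at 300° (2.9); Cl at 240° is gauche with COOH at 180° (2.7). Total 13.3 kJ/mol.
E(D) − E(C) = 13.4 − 13.3 = +0.1 kJ/mol.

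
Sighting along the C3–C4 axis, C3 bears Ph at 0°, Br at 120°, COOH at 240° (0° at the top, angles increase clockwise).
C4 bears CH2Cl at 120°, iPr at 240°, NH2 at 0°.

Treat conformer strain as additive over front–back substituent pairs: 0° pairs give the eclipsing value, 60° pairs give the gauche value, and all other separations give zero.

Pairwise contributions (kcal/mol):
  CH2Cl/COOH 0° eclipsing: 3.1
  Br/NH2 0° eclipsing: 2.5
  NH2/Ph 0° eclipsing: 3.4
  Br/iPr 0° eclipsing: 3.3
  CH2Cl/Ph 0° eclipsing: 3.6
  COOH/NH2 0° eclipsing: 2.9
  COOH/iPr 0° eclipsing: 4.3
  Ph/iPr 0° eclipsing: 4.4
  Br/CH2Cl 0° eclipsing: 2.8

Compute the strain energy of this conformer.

This conformer (eclipsed): Ph–NH2 eclipsed, Br–CH2Cl eclipsed, COOH–iPr eclipsed; 3.4 + 2.8 + 4.3 = 10.5 kcal/mol.

10.5 kcal/mol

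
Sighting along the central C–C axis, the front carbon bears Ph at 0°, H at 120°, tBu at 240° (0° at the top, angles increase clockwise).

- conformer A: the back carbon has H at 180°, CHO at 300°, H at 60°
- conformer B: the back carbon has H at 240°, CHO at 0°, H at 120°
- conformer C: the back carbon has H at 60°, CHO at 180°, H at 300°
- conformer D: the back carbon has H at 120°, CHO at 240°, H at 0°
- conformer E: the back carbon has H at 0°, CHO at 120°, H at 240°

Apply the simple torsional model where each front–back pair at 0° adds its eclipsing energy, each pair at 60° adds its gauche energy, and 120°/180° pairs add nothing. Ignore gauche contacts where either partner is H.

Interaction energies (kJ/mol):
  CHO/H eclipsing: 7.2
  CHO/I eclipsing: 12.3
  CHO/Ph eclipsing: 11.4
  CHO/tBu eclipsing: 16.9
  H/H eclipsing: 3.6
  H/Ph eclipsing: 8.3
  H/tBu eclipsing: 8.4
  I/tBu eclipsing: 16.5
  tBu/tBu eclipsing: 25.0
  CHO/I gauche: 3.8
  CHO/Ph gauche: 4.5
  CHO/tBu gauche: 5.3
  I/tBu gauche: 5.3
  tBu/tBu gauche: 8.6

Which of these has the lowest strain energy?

A (staggered): Ph(0°)/CHO(300°) gauche 4.5; tBu(240°)/CHO(300°) gauche 5.3 → 9.8 kJ/mol.
B (eclipsed): Ph(0°)/CHO(0°) eclipsed 11.4; H(120°)/H(120°) eclipsed 3.6; tBu(240°)/H(240°) eclipsed 8.4 → 23.4 kJ/mol.
C (staggered): tBu(240°)/CHO(180°) gauche 5.3 → 5.3 kJ/mol.
D (eclipsed): Ph(0°)/H(0°) eclipsed 8.3; H(120°)/H(120°) eclipsed 3.6; tBu(240°)/CHO(240°) eclipsed 16.9 → 28.8 kJ/mol.
E (eclipsed): Ph(0°)/H(0°) eclipsed 8.3; H(120°)/CHO(120°) eclipsed 7.2; tBu(240°)/H(240°) eclipsed 8.4 → 23.9 kJ/mol.
C has the lowest total (5.3 kJ/mol).

C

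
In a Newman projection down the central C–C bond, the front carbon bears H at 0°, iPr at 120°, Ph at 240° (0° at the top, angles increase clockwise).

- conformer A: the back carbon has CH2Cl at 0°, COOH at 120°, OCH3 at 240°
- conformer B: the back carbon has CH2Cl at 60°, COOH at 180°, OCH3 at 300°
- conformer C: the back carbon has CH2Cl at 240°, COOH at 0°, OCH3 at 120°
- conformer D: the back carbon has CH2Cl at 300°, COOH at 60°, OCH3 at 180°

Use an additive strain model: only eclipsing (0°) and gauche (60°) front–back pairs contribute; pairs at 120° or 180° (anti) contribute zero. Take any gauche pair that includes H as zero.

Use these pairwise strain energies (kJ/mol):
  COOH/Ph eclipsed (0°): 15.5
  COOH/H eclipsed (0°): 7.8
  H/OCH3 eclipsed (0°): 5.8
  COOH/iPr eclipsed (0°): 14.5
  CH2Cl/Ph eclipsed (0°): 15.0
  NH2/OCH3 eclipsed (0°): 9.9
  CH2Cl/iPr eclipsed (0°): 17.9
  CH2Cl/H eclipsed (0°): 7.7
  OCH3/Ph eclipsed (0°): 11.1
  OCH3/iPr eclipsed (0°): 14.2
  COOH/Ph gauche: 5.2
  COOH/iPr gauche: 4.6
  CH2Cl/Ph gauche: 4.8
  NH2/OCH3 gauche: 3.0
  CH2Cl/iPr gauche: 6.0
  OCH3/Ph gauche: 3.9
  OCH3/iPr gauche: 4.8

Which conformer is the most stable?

A (eclipsed): H–CH2Cl eclipsed, iPr–COOH eclipsed, Ph–OCH3 eclipsed; 7.7 + 14.5 + 11.1 = 33.3 kJ/mol.
B (staggered): iPr–CH2Cl gauche, iPr–COOH gauche, Ph–COOH gauche, Ph–OCH3 gauche; 6.0 + 4.6 + 5.2 + 3.9 = 19.7 kJ/mol.
C (eclipsed): H–COOH eclipsed, iPr–OCH3 eclipsed, Ph–CH2Cl eclipsed; 7.8 + 14.2 + 15.0 = 37.0 kJ/mol.
D (staggered): iPr–COOH gauche, iPr–OCH3 gauche, Ph–CH2Cl gauche, Ph–OCH3 gauche; 4.6 + 4.8 + 4.8 + 3.9 = 18.1 kJ/mol.
D has the lowest total (18.1 kJ/mol).

D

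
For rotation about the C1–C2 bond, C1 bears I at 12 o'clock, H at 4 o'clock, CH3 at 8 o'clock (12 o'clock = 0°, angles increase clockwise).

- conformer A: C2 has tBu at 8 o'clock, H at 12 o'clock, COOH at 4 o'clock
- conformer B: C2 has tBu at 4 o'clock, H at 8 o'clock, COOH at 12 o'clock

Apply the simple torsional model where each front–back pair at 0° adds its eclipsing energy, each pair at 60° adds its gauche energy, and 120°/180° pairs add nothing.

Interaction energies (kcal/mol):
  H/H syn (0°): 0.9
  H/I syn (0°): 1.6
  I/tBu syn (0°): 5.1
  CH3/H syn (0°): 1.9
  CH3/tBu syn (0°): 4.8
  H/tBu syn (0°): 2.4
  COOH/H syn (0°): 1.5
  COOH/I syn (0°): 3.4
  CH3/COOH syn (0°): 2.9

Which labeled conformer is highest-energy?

A

A (eclipsed): I(0°)/H(0°) eclipsed 1.6; H(120°)/COOH(120°) eclipsed 1.5; CH3(240°)/tBu(240°) eclipsed 4.8 → 7.9 kcal/mol.
B (eclipsed): I(0°)/COOH(0°) eclipsed 3.4; H(120°)/tBu(120°) eclipsed 2.4; CH3(240°)/H(240°) eclipsed 1.9 → 7.7 kcal/mol.
A has the highest total (7.9 kcal/mol).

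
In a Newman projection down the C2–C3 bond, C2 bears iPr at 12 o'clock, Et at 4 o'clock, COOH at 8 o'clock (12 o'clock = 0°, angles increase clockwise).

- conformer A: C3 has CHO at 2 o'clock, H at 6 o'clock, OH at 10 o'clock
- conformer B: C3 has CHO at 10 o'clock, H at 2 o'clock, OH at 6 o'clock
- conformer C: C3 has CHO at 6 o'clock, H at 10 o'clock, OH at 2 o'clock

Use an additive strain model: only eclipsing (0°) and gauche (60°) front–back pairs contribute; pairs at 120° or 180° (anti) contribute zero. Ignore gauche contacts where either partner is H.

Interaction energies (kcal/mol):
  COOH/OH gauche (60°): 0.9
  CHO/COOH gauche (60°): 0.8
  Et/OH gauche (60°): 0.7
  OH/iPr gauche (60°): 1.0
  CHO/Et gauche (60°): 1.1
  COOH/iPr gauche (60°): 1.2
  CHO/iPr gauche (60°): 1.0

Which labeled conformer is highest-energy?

A

A is staggered. iPr at 0° is gauche with CHO at 60° (1.0); iPr at 0° is gauche with OH at 300° (1.0); Et at 120° is gauche with CHO at 60° (1.1); COOH at 240° is gauche with OH at 300° (0.9). Total 4.0 kcal/mol.
B is staggered. iPr at 0° is gauche with CHO at 300° (1.0); Et at 120° is gauche with OH at 180° (0.7); COOH at 240° is gauche with CHO at 300° (0.8); COOH at 240° is gauche with OH at 180° (0.9). Total 3.4 kcal/mol.
C is staggered. iPr at 0° is gauche with OH at 60° (1.0); Et at 120° is gauche with CHO at 180° (1.1); Et at 120° is gauche with OH at 60° (0.7); COOH at 240° is gauche with CHO at 180° (0.8). Total 3.6 kcal/mol.
A has the highest total (4.0 kcal/mol).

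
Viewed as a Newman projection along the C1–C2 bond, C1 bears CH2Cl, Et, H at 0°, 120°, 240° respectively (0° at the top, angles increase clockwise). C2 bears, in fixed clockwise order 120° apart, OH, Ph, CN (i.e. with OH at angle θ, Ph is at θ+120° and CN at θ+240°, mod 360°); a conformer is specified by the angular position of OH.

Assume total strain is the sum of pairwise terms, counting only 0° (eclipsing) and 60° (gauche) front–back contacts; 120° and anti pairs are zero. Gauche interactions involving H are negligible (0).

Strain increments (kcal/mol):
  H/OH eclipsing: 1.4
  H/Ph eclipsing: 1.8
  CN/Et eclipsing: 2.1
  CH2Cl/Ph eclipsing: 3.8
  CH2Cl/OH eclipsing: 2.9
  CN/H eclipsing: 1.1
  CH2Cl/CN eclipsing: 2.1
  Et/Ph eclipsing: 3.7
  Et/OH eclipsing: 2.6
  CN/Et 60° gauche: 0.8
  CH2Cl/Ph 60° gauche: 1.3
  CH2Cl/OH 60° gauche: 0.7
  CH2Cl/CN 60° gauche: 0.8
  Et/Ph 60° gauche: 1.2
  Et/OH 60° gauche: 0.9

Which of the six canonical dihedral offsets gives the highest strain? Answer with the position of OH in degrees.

0°

OH at 0° (eclipsed): CH2Cl(0°)/OH(0°) eclipsed 2.9; Et(120°)/Ph(120°) eclipsed 3.7; H(240°)/CN(240°) eclipsed 1.1 → 7.7 kcal/mol.
OH at 60° (staggered): CH2Cl(0°)/OH(60°) gauche 0.7; CH2Cl(0°)/CN(300°) gauche 0.8; Et(120°)/OH(60°) gauche 0.9; Et(120°)/Ph(180°) gauche 1.2 → 3.6 kcal/mol.
OH at 120° (eclipsed): CH2Cl(0°)/CN(0°) eclipsed 2.1; Et(120°)/OH(120°) eclipsed 2.6; H(240°)/Ph(240°) eclipsed 1.8 → 6.5 kcal/mol.
OH at 180° (staggered): CH2Cl(0°)/Ph(300°) gauche 1.3; CH2Cl(0°)/CN(60°) gauche 0.8; Et(120°)/OH(180°) gauche 0.9; Et(120°)/CN(60°) gauche 0.8 → 3.8 kcal/mol.
OH at 240° (eclipsed): CH2Cl(0°)/Ph(0°) eclipsed 3.8; Et(120°)/CN(120°) eclipsed 2.1; H(240°)/OH(240°) eclipsed 1.4 → 7.3 kcal/mol.
OH at 300° (staggered): CH2Cl(0°)/OH(300°) gauche 0.7; CH2Cl(0°)/Ph(60°) gauche 1.3; Et(120°)/Ph(60°) gauche 1.2; Et(120°)/CN(180°) gauche 0.8 → 4.0 kcal/mol.
The maximum (7.7 kcal/mol) occurs with OH at 0°.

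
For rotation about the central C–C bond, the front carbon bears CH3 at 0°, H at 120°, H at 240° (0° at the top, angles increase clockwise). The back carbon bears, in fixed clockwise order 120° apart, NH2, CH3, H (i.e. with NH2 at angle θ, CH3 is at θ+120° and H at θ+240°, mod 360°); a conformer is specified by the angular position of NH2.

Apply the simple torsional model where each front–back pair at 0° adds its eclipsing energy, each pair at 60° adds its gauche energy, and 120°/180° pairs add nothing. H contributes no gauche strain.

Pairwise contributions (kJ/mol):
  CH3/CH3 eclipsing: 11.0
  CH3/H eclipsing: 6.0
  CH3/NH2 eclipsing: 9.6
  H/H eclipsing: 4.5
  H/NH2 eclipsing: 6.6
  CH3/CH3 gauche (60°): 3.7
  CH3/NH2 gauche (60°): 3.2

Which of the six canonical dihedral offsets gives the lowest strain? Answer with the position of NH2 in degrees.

60°

NH2 at 0° is eclipsed. CH3 at 0° is eclipsed with NH2 at 0° (9.6); H at 120° is eclipsed with CH3 at 120° (6.0); H at 240° is eclipsed with H at 240° (4.5). Total 20.1 kJ/mol.
NH2 at 60° is staggered. CH3 at 0° is gauche with NH2 at 60° (3.2). Total 3.2 kJ/mol.
NH2 at 120° is eclipsed. CH3 at 0° is eclipsed with H at 0° (6.0); H at 120° is eclipsed with NH2 at 120° (6.6); H at 240° is eclipsed with CH3 at 240° (6.0). Total 18.6 kJ/mol.
NH2 at 180° is staggered. CH3 at 0° is gauche with CH3 at 300° (3.7). Total 3.7 kJ/mol.
NH2 at 240° is eclipsed. CH3 at 0° is eclipsed with CH3 at 0° (11.0); H at 120° is eclipsed with H at 120° (4.5); H at 240° is eclipsed with NH2 at 240° (6.6). Total 22.1 kJ/mol.
NH2 at 300° is staggered. CH3 at 0° is gauche with NH2 at 300° (3.2); CH3 at 0° is gauche with CH3 at 60° (3.7). Total 6.9 kJ/mol.
The minimum (3.2 kJ/mol) occurs with NH2 at 60°.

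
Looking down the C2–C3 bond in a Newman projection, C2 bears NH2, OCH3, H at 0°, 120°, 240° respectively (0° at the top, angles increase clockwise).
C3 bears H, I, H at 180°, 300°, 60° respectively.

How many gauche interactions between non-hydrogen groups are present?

1

Non-H gauche pairs: NH2(0°)/I(300°) — 1 interaction.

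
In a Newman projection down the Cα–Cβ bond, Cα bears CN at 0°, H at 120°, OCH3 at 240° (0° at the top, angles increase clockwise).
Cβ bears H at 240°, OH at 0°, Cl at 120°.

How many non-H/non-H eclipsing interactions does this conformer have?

1

Non-H eclipsing pairs: CN(0°)/OH(0°) — 1 interaction.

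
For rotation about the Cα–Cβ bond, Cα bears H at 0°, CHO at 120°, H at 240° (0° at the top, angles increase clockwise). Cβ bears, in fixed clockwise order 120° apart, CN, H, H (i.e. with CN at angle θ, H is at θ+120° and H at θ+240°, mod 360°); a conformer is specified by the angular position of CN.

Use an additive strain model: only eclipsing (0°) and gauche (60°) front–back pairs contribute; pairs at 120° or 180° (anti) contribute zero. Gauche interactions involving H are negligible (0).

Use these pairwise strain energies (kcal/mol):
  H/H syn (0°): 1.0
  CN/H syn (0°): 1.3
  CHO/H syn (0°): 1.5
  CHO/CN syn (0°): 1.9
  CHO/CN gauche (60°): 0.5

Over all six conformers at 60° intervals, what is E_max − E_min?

CN at 0° (eclipsed): H–CN eclipsed, CHO–H eclipsed, H–H eclipsed; 1.3 + 1.5 + 1.0 = 3.8 kcal/mol.
CN at 60° (staggered): CHO–CN gauche; 0.5 = 0.5 kcal/mol.
CN at 120° (eclipsed): H–H eclipsed, CHO–CN eclipsed, H–H eclipsed; 1.0 + 1.9 + 1.0 = 3.9 kcal/mol.
CN at 180° (staggered): CHO–CN gauche; 0.5 = 0.5 kcal/mol.
CN at 240° (eclipsed): H–H eclipsed, CHO–H eclipsed, H–CN eclipsed; 1.0 + 1.5 + 1.3 = 3.8 kcal/mol.
CN at 300° (staggered): no non-H gauche contacts → 0.0 kcal/mol.
Max at 120° (3.9 kcal/mol), min at 300° (0.0 kcal/mol); barrier = 3.9 kcal/mol.

3.9 kcal/mol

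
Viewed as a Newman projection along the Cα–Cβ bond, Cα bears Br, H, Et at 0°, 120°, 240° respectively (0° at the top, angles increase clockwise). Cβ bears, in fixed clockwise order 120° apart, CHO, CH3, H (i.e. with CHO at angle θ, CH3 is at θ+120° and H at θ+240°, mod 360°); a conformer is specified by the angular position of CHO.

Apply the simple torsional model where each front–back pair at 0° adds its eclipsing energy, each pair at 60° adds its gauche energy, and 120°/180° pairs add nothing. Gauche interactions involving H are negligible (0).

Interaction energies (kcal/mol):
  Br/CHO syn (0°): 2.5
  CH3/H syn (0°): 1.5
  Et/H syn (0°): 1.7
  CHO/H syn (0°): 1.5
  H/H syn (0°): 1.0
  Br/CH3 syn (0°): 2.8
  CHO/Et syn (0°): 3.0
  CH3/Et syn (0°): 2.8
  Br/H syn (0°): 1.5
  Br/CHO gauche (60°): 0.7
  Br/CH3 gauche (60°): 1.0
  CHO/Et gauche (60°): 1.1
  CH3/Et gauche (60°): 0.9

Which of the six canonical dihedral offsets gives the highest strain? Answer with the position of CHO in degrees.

240°

CHO at 0° (eclipsed): Br–CHO eclipsed, H–CH3 eclipsed, Et–H eclipsed; 2.5 + 1.5 + 1.7 = 5.7 kcal/mol.
CHO at 60° (staggered): Br–CHO gauche, Et–CH3 gauche; 0.7 + 0.9 = 1.6 kcal/mol.
CHO at 120° (eclipsed): Br–H eclipsed, H–CHO eclipsed, Et–CH3 eclipsed; 1.5 + 1.5 + 2.8 = 5.8 kcal/mol.
CHO at 180° (staggered): Br–CH3 gauche, Et–CHO gauche, Et–CH3 gauche; 1.0 + 1.1 + 0.9 = 3.0 kcal/mol.
CHO at 240° (eclipsed): Br–CH3 eclipsed, H–H eclipsed, Et–CHO eclipsed; 2.8 + 1.0 + 3.0 = 6.8 kcal/mol.
CHO at 300° (staggered): Br–CHO gauche, Br–CH3 gauche, Et–CHO gauche; 0.7 + 1.0 + 1.1 = 2.8 kcal/mol.
The maximum (6.8 kcal/mol) occurs with CHO at 240°.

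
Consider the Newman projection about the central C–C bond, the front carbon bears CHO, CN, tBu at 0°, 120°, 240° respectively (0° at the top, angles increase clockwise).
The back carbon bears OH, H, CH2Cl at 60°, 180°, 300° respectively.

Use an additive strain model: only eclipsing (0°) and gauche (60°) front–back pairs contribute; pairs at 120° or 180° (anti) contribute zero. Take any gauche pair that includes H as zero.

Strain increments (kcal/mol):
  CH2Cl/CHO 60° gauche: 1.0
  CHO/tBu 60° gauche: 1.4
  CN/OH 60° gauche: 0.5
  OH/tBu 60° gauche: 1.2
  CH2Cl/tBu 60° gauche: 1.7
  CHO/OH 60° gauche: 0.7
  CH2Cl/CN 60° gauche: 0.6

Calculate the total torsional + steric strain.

This conformer (staggered): CHO–OH gauche, CHO–CH2Cl gauche, CN–OH gauche, tBu–CH2Cl gauche; 0.7 + 1.0 + 0.5 + 1.7 = 3.9 kcal/mol.

3.9 kcal/mol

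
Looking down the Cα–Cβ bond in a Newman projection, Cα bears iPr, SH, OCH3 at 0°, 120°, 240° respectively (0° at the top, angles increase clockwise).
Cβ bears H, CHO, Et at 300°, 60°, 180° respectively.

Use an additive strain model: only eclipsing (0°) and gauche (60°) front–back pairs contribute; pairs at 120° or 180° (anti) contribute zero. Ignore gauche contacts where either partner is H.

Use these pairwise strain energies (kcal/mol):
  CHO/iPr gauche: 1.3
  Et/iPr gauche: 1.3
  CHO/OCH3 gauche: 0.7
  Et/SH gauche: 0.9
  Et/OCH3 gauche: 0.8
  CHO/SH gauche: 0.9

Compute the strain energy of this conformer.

This conformer (staggered): iPr–CHO gauche, SH–CHO gauche, SH–Et gauche, OCH3–Et gauche; 1.3 + 0.9 + 0.9 + 0.8 = 3.9 kcal/mol.

3.9 kcal/mol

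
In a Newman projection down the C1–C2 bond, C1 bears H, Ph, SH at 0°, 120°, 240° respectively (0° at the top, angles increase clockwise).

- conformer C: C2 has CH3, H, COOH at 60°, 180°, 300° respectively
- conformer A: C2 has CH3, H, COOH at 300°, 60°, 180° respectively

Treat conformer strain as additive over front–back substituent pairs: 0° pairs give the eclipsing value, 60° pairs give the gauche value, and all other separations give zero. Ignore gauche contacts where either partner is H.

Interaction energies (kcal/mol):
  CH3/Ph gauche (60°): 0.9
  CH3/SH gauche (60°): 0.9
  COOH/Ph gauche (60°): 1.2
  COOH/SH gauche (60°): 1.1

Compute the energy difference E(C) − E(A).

C (staggered): Ph(120°)/CH3(60°) gauche 0.9; SH(240°)/COOH(300°) gauche 1.1 → 2.0 kcal/mol.
A (staggered): Ph(120°)/COOH(180°) gauche 1.2; SH(240°)/CH3(300°) gauche 0.9; SH(240°)/COOH(180°) gauche 1.1 → 3.2 kcal/mol.
E(C) − E(A) = 2.0 − 3.2 = -1.2 kcal/mol.

-1.2 kcal/mol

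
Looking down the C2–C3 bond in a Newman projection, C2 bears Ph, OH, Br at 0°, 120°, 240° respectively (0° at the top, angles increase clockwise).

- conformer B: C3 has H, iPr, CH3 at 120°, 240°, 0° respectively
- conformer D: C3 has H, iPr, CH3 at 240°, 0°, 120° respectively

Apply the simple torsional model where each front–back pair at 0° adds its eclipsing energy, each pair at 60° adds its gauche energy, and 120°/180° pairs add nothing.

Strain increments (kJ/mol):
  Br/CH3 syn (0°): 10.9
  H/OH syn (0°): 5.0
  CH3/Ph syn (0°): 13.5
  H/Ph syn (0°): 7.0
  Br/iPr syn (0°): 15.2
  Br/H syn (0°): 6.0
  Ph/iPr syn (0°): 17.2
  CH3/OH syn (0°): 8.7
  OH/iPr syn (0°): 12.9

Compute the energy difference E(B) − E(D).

B (eclipsed): Ph(0°)/CH3(0°) eclipsed 13.5; OH(120°)/H(120°) eclipsed 5.0; Br(240°)/iPr(240°) eclipsed 15.2 → 33.7 kJ/mol.
D (eclipsed): Ph(0°)/iPr(0°) eclipsed 17.2; OH(120°)/CH3(120°) eclipsed 8.7; Br(240°)/H(240°) eclipsed 6.0 → 31.9 kJ/mol.
E(B) − E(D) = 33.7 − 31.9 = +1.8 kJ/mol.

+1.8 kJ/mol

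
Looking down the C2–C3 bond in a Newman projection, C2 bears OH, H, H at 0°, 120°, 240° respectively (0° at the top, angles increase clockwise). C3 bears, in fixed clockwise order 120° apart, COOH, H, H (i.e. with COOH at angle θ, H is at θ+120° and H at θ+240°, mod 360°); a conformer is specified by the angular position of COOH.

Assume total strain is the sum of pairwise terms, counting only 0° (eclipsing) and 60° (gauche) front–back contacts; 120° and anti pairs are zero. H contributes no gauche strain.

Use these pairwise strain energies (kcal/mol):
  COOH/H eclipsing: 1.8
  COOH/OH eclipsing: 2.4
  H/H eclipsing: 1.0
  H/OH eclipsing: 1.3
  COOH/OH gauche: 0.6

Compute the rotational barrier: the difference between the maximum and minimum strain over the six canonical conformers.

COOH at 0° (eclipsed): OH(0°)/COOH(0°) eclipsed 2.4; H(120°)/H(120°) eclipsed 1.0; H(240°)/H(240°) eclipsed 1.0 → 4.4 kcal/mol.
COOH at 60° (staggered): OH(0°)/COOH(60°) gauche 0.6 → 0.6 kcal/mol.
COOH at 120° (eclipsed): OH(0°)/H(0°) eclipsed 1.3; H(120°)/COOH(120°) eclipsed 1.8; H(240°)/H(240°) eclipsed 1.0 → 4.1 kcal/mol.
COOH at 180° (staggered): no non-H gauche contacts → 0.0 kcal/mol.
COOH at 240° (eclipsed): OH(0°)/H(0°) eclipsed 1.3; H(120°)/H(120°) eclipsed 1.0; H(240°)/COOH(240°) eclipsed 1.8 → 4.1 kcal/mol.
COOH at 300° (staggered): OH(0°)/COOH(300°) gauche 0.6 → 0.6 kcal/mol.
Max at 0° (4.4 kcal/mol), min at 180° (0.0 kcal/mol); barrier = 4.4 kcal/mol.

4.4 kcal/mol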